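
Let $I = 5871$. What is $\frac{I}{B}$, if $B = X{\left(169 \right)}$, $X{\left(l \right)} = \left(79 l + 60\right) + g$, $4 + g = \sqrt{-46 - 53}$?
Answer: $\frac{8745833}{19971972} - \frac{1957 i \sqrt{11}}{19971972} \approx 0.43791 - 0.00032499 i$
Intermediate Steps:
$g = -4 + 3 i \sqrt{11}$ ($g = -4 + \sqrt{-46 - 53} = -4 + \sqrt{-99} = -4 + 3 i \sqrt{11} \approx -4.0 + 9.9499 i$)
$X{\left(l \right)} = 56 + 79 l + 3 i \sqrt{11}$ ($X{\left(l \right)} = \left(79 l + 60\right) - \left(4 - 3 i \sqrt{11}\right) = \left(60 + 79 l\right) - \left(4 - 3 i \sqrt{11}\right) = 56 + 79 l + 3 i \sqrt{11}$)
$B = 13407 + 3 i \sqrt{11}$ ($B = 56 + 79 \cdot 169 + 3 i \sqrt{11} = 56 + 13351 + 3 i \sqrt{11} = 13407 + 3 i \sqrt{11} \approx 13407.0 + 9.9499 i$)
$\frac{I}{B} = \frac{5871}{13407 + 3 i \sqrt{11}}$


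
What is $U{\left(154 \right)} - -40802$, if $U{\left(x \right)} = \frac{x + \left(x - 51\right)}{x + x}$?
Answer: $\frac{12567273}{308} \approx 40803.0$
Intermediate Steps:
$U{\left(x \right)} = \frac{-51 + 2 x}{2 x}$ ($U{\left(x \right)} = \frac{x + \left(x - 51\right)}{2 x} = \left(x + \left(-51 + x\right)\right) \frac{1}{2 x} = \left(-51 + 2 x\right) \frac{1}{2 x} = \frac{-51 + 2 x}{2 x}$)
$U{\left(154 \right)} - -40802 = \frac{- \frac{51}{2} + 154}{154} - -40802 = \frac{1}{154} \cdot \frac{257}{2} + 40802 = \frac{257}{308} + 40802 = \frac{12567273}{308}$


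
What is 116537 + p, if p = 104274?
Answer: 220811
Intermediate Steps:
116537 + p = 116537 + 104274 = 220811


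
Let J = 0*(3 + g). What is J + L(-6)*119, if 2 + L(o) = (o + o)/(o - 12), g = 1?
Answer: -476/3 ≈ -158.67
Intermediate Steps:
L(o) = -2 + 2*o/(-12 + o) (L(o) = -2 + (o + o)/(o - 12) = -2 + (2*o)/(-12 + o) = -2 + 2*o/(-12 + o))
J = 0 (J = 0*(3 + 1) = 0*4 = 0)
J + L(-6)*119 = 0 + (24/(-12 - 6))*119 = 0 + (24/(-18))*119 = 0 + (24*(-1/18))*119 = 0 - 4/3*119 = 0 - 476/3 = -476/3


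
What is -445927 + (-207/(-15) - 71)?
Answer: -2229921/5 ≈ -4.4598e+5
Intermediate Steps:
-445927 + (-207/(-15) - 71) = -445927 + (-207*(-1/15) - 71) = -445927 + (69/5 - 71) = -445927 - 286/5 = -2229921/5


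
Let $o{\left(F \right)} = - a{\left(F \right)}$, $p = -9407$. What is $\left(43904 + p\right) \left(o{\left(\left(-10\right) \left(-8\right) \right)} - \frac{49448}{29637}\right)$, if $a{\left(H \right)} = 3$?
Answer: $- \frac{530330047}{3293} \approx -1.6105 \cdot 10^{5}$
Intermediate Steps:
$o{\left(F \right)} = -3$ ($o{\left(F \right)} = \left(-1\right) 3 = -3$)
$\left(43904 + p\right) \left(o{\left(\left(-10\right) \left(-8\right) \right)} - \frac{49448}{29637}\right) = \left(43904 - 9407\right) \left(-3 - \frac{49448}{29637}\right) = 34497 \left(-3 - \frac{49448}{29637}\right) = 34497 \left(- \frac{138359}{29637}\right) = - \frac{530330047}{3293}$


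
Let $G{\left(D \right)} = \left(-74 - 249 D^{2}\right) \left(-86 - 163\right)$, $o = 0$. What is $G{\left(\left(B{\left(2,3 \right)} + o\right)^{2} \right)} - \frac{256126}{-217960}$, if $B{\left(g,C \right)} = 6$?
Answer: $\frac{8758910391623}{108980} \approx 8.0372 \cdot 10^{7}$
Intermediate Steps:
$G{\left(D \right)} = 18426 + 62001 D^{2}$ ($G{\left(D \right)} = \left(-74 - 249 D^{2}\right) \left(-249\right) = 18426 + 62001 D^{2}$)
$G{\left(\left(B{\left(2,3 \right)} + o\right)^{2} \right)} - \frac{256126}{-217960} = \left(18426 + 62001 \left(\left(6 + 0\right)^{2}\right)^{2}\right) - \frac{256126}{-217960} = \left(18426 + 62001 \left(6^{2}\right)^{2}\right) - - \frac{128063}{108980} = \left(18426 + 62001 \cdot 36^{2}\right) + \frac{128063}{108980} = \left(18426 + 62001 \cdot 1296\right) + \frac{128063}{108980} = \left(18426 + 80353296\right) + \frac{128063}{108980} = 80371722 + \frac{128063}{108980} = \frac{8758910391623}{108980}$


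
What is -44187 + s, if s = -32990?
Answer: -77177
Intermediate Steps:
-44187 + s = -44187 - 32990 = -77177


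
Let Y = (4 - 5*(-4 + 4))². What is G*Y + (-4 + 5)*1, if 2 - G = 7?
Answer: -79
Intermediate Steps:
G = -5 (G = 2 - 1*7 = 2 - 7 = -5)
Y = 16 (Y = (4 - 5*0)² = (4 + 0)² = 4² = 16)
G*Y + (-4 + 5)*1 = -5*16 + (-4 + 5)*1 = -80 + 1*1 = -80 + 1 = -79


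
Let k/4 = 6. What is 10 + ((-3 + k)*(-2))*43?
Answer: -1796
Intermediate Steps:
k = 24 (k = 4*6 = 24)
10 + ((-3 + k)*(-2))*43 = 10 + ((-3 + 24)*(-2))*43 = 10 + (21*(-2))*43 = 10 - 42*43 = 10 - 1806 = -1796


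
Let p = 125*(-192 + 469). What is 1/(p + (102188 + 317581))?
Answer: 1/454394 ≈ 2.2007e-6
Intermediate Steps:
p = 34625 (p = 125*277 = 34625)
1/(p + (102188 + 317581)) = 1/(34625 + (102188 + 317581)) = 1/(34625 + 419769) = 1/454394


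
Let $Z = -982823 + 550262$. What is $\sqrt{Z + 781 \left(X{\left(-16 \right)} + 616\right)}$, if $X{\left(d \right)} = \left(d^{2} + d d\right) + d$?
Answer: $\sqrt{435911} \approx 660.24$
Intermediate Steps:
$X{\left(d \right)} = d + 2 d^{2}$ ($X{\left(d \right)} = \left(d^{2} + d^{2}\right) + d = 2 d^{2} + d = d + 2 d^{2}$)
$Z = -432561$
$\sqrt{Z + 781 \left(X{\left(-16 \right)} + 616\right)} = \sqrt{-432561 + 781 \left(- 16 \left(1 + 2 \left(-16\right)\right) + 616\right)} = \sqrt{-432561 + 781 \left(- 16 \left(1 - 32\right) + 616\right)} = \sqrt{-432561 + 781 \left(\left(-16\right) \left(-31\right) + 616\right)} = \sqrt{-432561 + 781 \left(496 + 616\right)} = \sqrt{-432561 + 781 \cdot 1112} = \sqrt{-432561 + 868472} = \sqrt{435911}$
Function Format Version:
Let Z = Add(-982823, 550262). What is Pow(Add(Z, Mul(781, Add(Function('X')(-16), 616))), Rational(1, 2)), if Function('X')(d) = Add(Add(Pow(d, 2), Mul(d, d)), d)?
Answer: Pow(435911, Rational(1, 2)) ≈ 660.24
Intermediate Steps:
Function('X')(d) = Add(d, Mul(2, Pow(d, 2))) (Function('X')(d) = Add(Add(Pow(d, 2), Pow(d, 2)), d) = Add(Mul(2, Pow(d, 2)), d) = Add(d, Mul(2, Pow(d, 2))))
Z = -432561
Pow(Add(Z, Mul(781, Add(Function('X')(-16), 616))), Rational(1, 2)) = Pow(Add(-432561, Mul(781, Add(Mul(-16, Add(1, Mul(2, -16))), 616))), Rational(1, 2)) = Pow(Add(-432561, Mul(781, Add(Mul(-16, Add(1, -32)), 616))), Rational(1, 2)) = Pow(Add(-432561, Mul(781, Add(Mul(-16, -31), 616))), Rational(1, 2)) = Pow(Add(-432561, Mul(781, Add(496, 616))), Rational(1, 2)) = Pow(Add(-432561, Mul(781, 1112)), Rational(1, 2)) = Pow(Add(-432561, 868472), Rational(1, 2)) = Pow(435911, Rational(1, 2))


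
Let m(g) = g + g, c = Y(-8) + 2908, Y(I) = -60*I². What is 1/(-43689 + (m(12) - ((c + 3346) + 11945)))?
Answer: -1/58024 ≈ -1.7234e-5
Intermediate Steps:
c = -932 (c = -60*(-8)² + 2908 = -60*64 + 2908 = -3840 + 2908 = -932)
m(g) = 2*g
1/(-43689 + (m(12) - ((c + 3346) + 11945))) = 1/(-43689 + (2*12 - ((-932 + 3346) + 11945))) = 1/(-43689 + (24 - (2414 + 11945))) = 1/(-43689 + (24 - 1*14359)) = 1/(-43689 + (24 - 14359)) = 1/(-43689 - 14335) = 1/(-58024) = -1/58024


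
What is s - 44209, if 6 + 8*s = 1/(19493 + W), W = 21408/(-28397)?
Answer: -195768310910817/4428170504 ≈ -44210.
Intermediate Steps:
W = -21408/28397 (W = 21408*(-1/28397) = -21408/28397 ≈ -0.75388)
s = -3321099481/4428170504 (s = -¾ + 1/(8*(19493 - 21408/28397)) = -¾ + 1/(8*(553521313/28397)) = -¾ + (⅛)*(28397/553521313) = -¾ + 28397/4428170504 = -3321099481/4428170504 ≈ -0.74999)
s - 44209 = -3321099481/4428170504 - 44209 = -195768310910817/4428170504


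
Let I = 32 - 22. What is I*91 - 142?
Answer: 768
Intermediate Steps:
I = 10
I*91 - 142 = 10*91 - 142 = 910 - 142 = 768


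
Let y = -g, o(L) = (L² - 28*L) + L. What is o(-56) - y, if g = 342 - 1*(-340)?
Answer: 5330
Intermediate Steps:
g = 682 (g = 342 + 340 = 682)
o(L) = L² - 27*L
y = -682 (y = -1*682 = -682)
o(-56) - y = -56*(-27 - 56) - 1*(-682) = -56*(-83) + 682 = 4648 + 682 = 5330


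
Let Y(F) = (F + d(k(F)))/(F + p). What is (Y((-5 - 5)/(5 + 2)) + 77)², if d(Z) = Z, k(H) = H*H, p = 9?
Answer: 817788409/137641 ≈ 5941.5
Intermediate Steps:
k(H) = H²
Y(F) = (F + F²)/(9 + F) (Y(F) = (F + F²)/(F + 9) = (F + F²)/(9 + F))
(Y((-5 - 5)/(5 + 2)) + 77)² = (((-5 - 5)/(5 + 2))*(1 + (-5 - 5)/(5 + 2))/(9 + (-5 - 5)/(5 + 2)) + 77)² = ((-10/7)*(1 - 10/7)/(9 - 10/7) + 77)² = ((-10*⅐)*(1 - 10*⅐)/(9 - 10*⅐) + 77)² = (-10*(1 - 10/7)/(7*(9 - 10/7)) + 77)² = (-10/7*(-3/7)/53/7 + 77)² = (-10/7*7/53*(-3/7) + 77)² = (30/371 + 77)² = (28597/371)² = 817788409/137641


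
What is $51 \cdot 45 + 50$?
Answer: $2345$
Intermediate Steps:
$51 \cdot 45 + 50 = 2295 + 50 = 2345$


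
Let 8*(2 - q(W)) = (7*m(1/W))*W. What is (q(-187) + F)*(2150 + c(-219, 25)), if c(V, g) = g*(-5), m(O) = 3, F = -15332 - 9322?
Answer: -391410225/8 ≈ -4.8926e+7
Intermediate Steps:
F = -24654
c(V, g) = -5*g
q(W) = 2 - 21*W/8 (q(W) = 2 - 7*3*W/8 = 2 - 21*W/8)
(q(-187) + F)*(2150 + c(-219, 25)) = ((2 - 21/8*(-187)) - 24654)*(2150 - 5*25) = ((2 + 3927/8) - 24654)*(2150 - 125) = (3943/8 - 24654)*2025 = -193289/8*2025 = -391410225/8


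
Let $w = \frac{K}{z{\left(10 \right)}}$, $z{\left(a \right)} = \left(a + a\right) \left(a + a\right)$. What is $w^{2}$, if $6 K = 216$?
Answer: $\frac{81}{10000} \approx 0.0081$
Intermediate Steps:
$z{\left(a \right)} = 4 a^{2}$ ($z{\left(a \right)} = 2 a 2 a = 4 a^{2}$)
$K = 36$ ($K = \frac{1}{6} \cdot 216 = 36$)
$w = \frac{9}{100}$ ($w = \frac{36}{4 \cdot 10^{2}} = \frac{36}{4 \cdot 100} = \frac{36}{400} = 36 \cdot \frac{1}{400} = \frac{9}{100} \approx 0.09$)
$w^{2} = \left(\frac{9}{100}\right)^{2} = \frac{81}{10000}$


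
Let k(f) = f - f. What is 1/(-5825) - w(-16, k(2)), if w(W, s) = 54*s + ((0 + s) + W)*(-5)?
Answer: -466001/5825 ≈ -80.000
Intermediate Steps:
k(f) = 0
w(W, s) = -5*W + 49*s (w(W, s) = 54*s + (s + W)*(-5) = 54*s + (W + s)*(-5) = 54*s + (-5*W - 5*s) = -5*W + 49*s)
1/(-5825) - w(-16, k(2)) = 1/(-5825) - (-5*(-16) + 49*0) = -1/5825 - (80 + 0) = -1/5825 - 1*80 = -1/5825 - 80 = -466001/5825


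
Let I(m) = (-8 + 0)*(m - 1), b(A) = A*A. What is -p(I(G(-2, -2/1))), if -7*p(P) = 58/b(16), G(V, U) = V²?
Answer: 29/896 ≈ 0.032366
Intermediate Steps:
b(A) = A²
I(m) = 8 - 8*m (I(m) = -8*(-1 + m) = 8 - 8*m)
p(P) = -29/896 (p(P) = -58/(7*(16²)) = -58/(7*256) = -⅐*29/128 = -29/896)
-p(I(G(-2, -2/1))) = -1*(-29/896) = 29/896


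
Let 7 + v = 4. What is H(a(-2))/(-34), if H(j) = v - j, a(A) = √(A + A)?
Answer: 3/34 + I/17 ≈ 0.088235 + 0.058824*I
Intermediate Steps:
v = -3 (v = -7 + 4 = -3)
a(A) = √2*√A (a(A) = √(2*A) = √2*√A)
H(j) = -3 - j
H(a(-2))/(-34) = (-3 - √2*√(-2))/(-34) = (-3 - √2*I*√2)*(-1/34) = (-3 - 2*I)*(-1/34) = 3/34 + I/17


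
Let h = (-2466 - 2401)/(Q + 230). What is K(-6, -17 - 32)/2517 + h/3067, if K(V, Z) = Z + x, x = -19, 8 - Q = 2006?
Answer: -356476769/13648321752 ≈ -0.026119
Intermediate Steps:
Q = -1998 (Q = 8 - 1*2006 = 8 - 2006 = -1998)
K(V, Z) = -19 + Z (K(V, Z) = Z - 19 = -19 + Z)
h = 4867/1768 (h = (-2466 - 2401)/(-1998 + 230) = -4867/(-1768) = -4867*(-1/1768) = 4867/1768 ≈ 2.7528)
K(-6, -17 - 32)/2517 + h/3067 = (-19 + (-17 - 32))/2517 + (4867/1768)/3067 = (-19 - 49)*(1/2517) + (4867/1768)*(1/3067) = -68*1/2517 + 4867/5422456 = -68/2517 + 4867/5422456 = -356476769/13648321752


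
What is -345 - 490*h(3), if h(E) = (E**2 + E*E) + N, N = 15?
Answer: -16515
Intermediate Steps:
h(E) = 15 + 2*E**2 (h(E) = (E**2 + E*E) + 15 = (E**2 + E**2) + 15 = 2*E**2 + 15 = 15 + 2*E**2)
-345 - 490*h(3) = -345 - 490*(15 + 2*3**2) = -345 - 490*(15 + 2*9) = -345 - 490*(15 + 18) = -345 - 490*33 = -345 - 16170 = -16515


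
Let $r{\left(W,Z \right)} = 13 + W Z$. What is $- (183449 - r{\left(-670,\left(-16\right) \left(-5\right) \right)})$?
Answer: $-237036$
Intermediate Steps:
$- (183449 - r{\left(-670,\left(-16\right) \left(-5\right) \right)}) = - (183449 - \left(13 - 670 \left(\left(-16\right) \left(-5\right)\right)\right)) = - (183449 - \left(13 - 53600\right)) = - (183449 - -53587) = - (183449 + 53587) = \left(-1\right) 237036 = -237036$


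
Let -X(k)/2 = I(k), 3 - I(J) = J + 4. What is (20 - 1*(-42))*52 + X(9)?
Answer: 3244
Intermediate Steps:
I(J) = -1 - J (I(J) = 3 - (J + 4) = 3 - (4 + J) = 3 + (-4 - J) = -1 - J)
X(k) = 2 + 2*k (X(k) = -2*(-1 - k) = 2 + 2*k)
(20 - 1*(-42))*52 + X(9) = (20 - 1*(-42))*52 + (2 + 2*9) = (20 + 42)*52 + (2 + 18) = 62*52 + 20 = 3224 + 20 = 3244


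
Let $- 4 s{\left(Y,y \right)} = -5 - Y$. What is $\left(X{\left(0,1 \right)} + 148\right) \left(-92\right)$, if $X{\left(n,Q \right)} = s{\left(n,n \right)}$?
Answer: $-13731$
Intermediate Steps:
$s{\left(Y,y \right)} = \frac{5}{4} + \frac{Y}{4}$ ($s{\left(Y,y \right)} = - \frac{-5 - Y}{4} = \frac{5}{4} + \frac{Y}{4}$)
$X{\left(n,Q \right)} = \frac{5}{4} + \frac{n}{4}$
$\left(X{\left(0,1 \right)} + 148\right) \left(-92\right) = \left(\left(\frac{5}{4} + \frac{1}{4} \cdot 0\right) + 148\right) \left(-92\right) = \left(\left(\frac{5}{4} + 0\right) + 148\right) \left(-92\right) = \left(\frac{5}{4} + 148\right) \left(-92\right) = \frac{597}{4} \left(-92\right) = -13731$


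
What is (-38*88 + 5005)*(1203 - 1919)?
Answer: -1189276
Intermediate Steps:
(-38*88 + 5005)*(1203 - 1919) = (-3344 + 5005)*(-716) = 1661*(-716) = -1189276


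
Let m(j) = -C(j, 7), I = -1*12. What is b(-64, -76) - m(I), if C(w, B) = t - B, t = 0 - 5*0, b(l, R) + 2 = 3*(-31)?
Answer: -102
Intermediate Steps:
b(l, R) = -95 (b(l, R) = -2 + 3*(-31) = -2 - 93 = -95)
t = 0 (t = 0 + 0 = 0)
C(w, B) = -B (C(w, B) = 0 - B = -B)
I = -12
m(j) = 7 (m(j) = -(-1)*7 = -1*(-7) = 7)
b(-64, -76) - m(I) = -95 - 1*7 = -95 - 7 = -102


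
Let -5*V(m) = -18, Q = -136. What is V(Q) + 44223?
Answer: 221133/5 ≈ 44227.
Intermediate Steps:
V(m) = 18/5 (V(m) = -⅕*(-18) = 18/5)
V(Q) + 44223 = 18/5 + 44223 = 221133/5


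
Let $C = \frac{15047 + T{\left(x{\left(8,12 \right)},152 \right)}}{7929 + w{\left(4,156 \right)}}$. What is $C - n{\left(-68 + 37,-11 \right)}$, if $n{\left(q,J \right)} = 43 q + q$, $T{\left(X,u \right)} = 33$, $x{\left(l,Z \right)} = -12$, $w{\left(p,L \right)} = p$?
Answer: $\frac{10835692}{7933} \approx 1365.9$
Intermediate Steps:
$n{\left(q,J \right)} = 44 q$
$C = \frac{15080}{7933}$ ($C = \frac{15047 + 33}{7929 + 4} = \frac{15080}{7933} \approx 1.9009$)
$C - n{\left(-68 + 37,-11 \right)} = \frac{15080}{7933} - 44 \left(-68 + 37\right) = \frac{15080}{7933} - 44 \left(-31\right) = \frac{15080}{7933} - -1364 = \frac{15080}{7933} + 1364 = \frac{10835692}{7933}$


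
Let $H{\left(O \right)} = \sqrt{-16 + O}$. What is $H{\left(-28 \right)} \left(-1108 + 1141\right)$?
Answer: $66 i \sqrt{11} \approx 218.9 i$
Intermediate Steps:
$H{\left(-28 \right)} \left(-1108 + 1141\right) = \sqrt{-16 - 28} \left(-1108 + 1141\right) = \sqrt{-44} \cdot 33 = 2 i \sqrt{11} \cdot 33 = 66 i \sqrt{11}$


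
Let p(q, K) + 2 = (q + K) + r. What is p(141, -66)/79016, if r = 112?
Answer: 185/79016 ≈ 0.0023413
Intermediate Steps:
p(q, K) = 110 + K + q (p(q, K) = -2 + ((q + K) + 112) = -2 + ((K + q) + 112) = -2 + (112 + K + q) = 110 + K + q)
p(141, -66)/79016 = (110 - 66 + 141)/79016 = 185*(1/79016) = 185/79016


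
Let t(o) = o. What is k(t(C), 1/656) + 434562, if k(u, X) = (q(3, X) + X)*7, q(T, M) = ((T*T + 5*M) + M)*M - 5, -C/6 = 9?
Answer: 93496328517/215168 ≈ 4.3453e+5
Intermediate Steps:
C = -54 (C = -6*9 = -54)
q(T, M) = -5 + M*(T² + 6*M) (q(T, M) = ((T² + 5*M) + M)*M - 5 = (T² + 6*M)*M - 5 = M*(T² + 6*M) - 5 = -5 + M*(T² + 6*M))
k(u, X) = -35 + 42*X² + 70*X (k(u, X) = ((-5 + 6*X² + X*3²) + X)*7 = ((-5 + 6*X² + X*9) + X)*7 = ((-5 + 6*X² + 9*X) + X)*7 = (-5 + 6*X² + 10*X)*7 = -35 + 42*X² + 70*X)
k(t(C), 1/656) + 434562 = (-35 + 42*(1/656)² + 70/656) + 434562 = (-35 + 42*(1/656)² + 70*(1/656)) + 434562 = (-35 + 42*(1/430336) + 35/328) + 434562 = (-35 + 21/215168 + 35/328) + 434562 = -7507899/215168 + 434562 = 93496328517/215168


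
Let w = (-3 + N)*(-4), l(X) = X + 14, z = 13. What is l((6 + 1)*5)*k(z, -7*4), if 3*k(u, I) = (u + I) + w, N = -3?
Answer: 147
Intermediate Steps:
l(X) = 14 + X
w = 24 (w = (-3 - 3)*(-4) = -6*(-4) = 24)
k(u, I) = 8 + I/3 + u/3 (k(u, I) = ((u + I) + 24)/3 = ((I + u) + 24)/3 = (24 + I + u)/3 = 8 + I/3 + u/3)
l((6 + 1)*5)*k(z, -7*4) = (14 + (6 + 1)*5)*(8 + (-7*4)/3 + (⅓)*13) = (14 + 7*5)*(8 + (⅓)*(-28) + 13/3) = (14 + 35)*(8 - 28/3 + 13/3) = 49*3 = 147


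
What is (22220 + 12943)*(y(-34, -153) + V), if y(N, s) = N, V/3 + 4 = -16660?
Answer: -1759064238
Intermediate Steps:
V = -49992 (V = -12 + 3*(-16660) = -12 - 49980 = -49992)
(22220 + 12943)*(y(-34, -153) + V) = (22220 + 12943)*(-34 - 49992) = 35163*(-50026) = -1759064238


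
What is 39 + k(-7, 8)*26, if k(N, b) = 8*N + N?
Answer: -1599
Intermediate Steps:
k(N, b) = 9*N
39 + k(-7, 8)*26 = 39 + (9*(-7))*26 = 39 - 63*26 = 39 - 1638 = -1599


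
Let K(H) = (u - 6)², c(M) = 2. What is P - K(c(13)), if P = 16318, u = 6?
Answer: 16318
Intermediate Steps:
K(H) = 0 (K(H) = (6 - 6)² = 0² = 0)
P - K(c(13)) = 16318 - 1*0 = 16318 + 0 = 16318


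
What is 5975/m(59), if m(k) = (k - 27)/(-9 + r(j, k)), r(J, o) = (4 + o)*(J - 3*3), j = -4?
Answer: -1236825/8 ≈ -1.5460e+5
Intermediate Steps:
r(J, o) = (-9 + J)*(4 + o) (r(J, o) = (4 + o)*(J - 9) = (4 + o)*(-9 + J) = (-9 + J)*(4 + o))
m(k) = (-27 + k)/(-61 - 13*k) (m(k) = (k - 27)/(-9 + (-36 - 9*k + 4*(-4) - 4*k)) = (-27 + k)/(-9 + (-36 - 9*k - 16 - 4*k)) = (-27 + k)/(-9 + (-52 - 13*k)) = (-27 + k)/(-61 - 13*k))
5975/m(59) = 5975/(((27 - 1*59)/(61 + 13*59))) = 5975/(((27 - 59)/(61 + 767))) = 5975/((-32/828)) = 5975/(((1/828)*(-32))) = 5975/(-8/207) = 5975*(-207/8) = -1236825/8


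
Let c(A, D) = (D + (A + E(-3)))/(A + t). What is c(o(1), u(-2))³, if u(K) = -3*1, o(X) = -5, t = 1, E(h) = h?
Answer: 1331/64 ≈ 20.797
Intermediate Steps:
u(K) = -3
c(A, D) = (-3 + A + D)/(1 + A) (c(A, D) = (D + (A - 3))/(A + 1) = (D + (-3 + A))/(1 + A) = (-3 + A + D)/(1 + A))
c(o(1), u(-2))³ = ((-3 - 5 - 3)/(1 - 5))³ = (-11/(-4))³ = (-¼*(-11))³ = (11/4)³ = 1331/64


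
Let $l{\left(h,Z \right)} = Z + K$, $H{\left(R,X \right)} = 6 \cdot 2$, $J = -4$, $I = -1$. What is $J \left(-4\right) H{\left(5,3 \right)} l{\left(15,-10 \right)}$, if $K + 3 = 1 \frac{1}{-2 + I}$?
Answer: $-2560$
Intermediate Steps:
$H{\left(R,X \right)} = 12$
$K = - \frac{10}{3}$ ($K = -3 + 1 \frac{1}{-2 - 1} = -3 + 1 \frac{1}{-3} = -3 + 1 \left(- \frac{1}{3}\right) = -3 - \frac{1}{3} = - \frac{10}{3} \approx -3.3333$)
$l{\left(h,Z \right)} = - \frac{10}{3} + Z$ ($l{\left(h,Z \right)} = Z - \frac{10}{3} = - \frac{10}{3} + Z$)
$J \left(-4\right) H{\left(5,3 \right)} l{\left(15,-10 \right)} = \left(-4\right) \left(-4\right) 12 \left(- \frac{10}{3} - 10\right) = 16 \cdot 12 \left(- \frac{40}{3}\right) = 192 \left(- \frac{40}{3}\right) = -2560$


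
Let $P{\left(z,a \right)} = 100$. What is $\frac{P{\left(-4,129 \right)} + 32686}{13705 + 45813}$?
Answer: $\frac{16393}{29759} \approx 0.55086$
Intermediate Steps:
$\frac{P{\left(-4,129 \right)} + 32686}{13705 + 45813} = \frac{100 + 32686}{13705 + 45813} = \frac{32786}{59518} = 32786 \cdot \frac{1}{59518} = \frac{16393}{29759}$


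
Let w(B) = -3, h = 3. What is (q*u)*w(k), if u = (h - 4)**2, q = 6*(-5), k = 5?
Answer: 90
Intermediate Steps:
q = -30
u = 1 (u = (3 - 4)**2 = (-1)**2 = 1)
(q*u)*w(k) = -30*1*(-3) = -30*(-3) = 90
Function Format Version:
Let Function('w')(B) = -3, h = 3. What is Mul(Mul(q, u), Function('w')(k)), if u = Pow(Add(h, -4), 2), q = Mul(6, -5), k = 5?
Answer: 90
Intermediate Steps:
q = -30
u = 1 (u = Pow(Add(3, -4), 2) = Pow(-1, 2) = 1)
Mul(Mul(q, u), Function('w')(k)) = Mul(Mul(-30, 1), -3) = Mul(-30, -3) = 90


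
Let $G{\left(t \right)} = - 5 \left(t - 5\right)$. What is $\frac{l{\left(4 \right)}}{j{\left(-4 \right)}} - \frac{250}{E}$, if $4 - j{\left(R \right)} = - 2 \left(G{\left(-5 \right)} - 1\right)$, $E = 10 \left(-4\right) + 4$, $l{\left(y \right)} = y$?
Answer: $\frac{2137}{306} \approx 6.9837$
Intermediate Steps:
$E = -36$ ($E = -40 + 4 = -36$)
$G{\left(t \right)} = 25 - 5 t$ ($G{\left(t \right)} = - 5 \left(-5 + t\right) = 25 - 5 t$)
$j{\left(R \right)} = 102$ ($j{\left(R \right)} = 4 - - 2 \left(\left(25 - -25\right) - 1\right) = 4 - - 2 \left(\left(25 + 25\right) - 1\right) = 4 - - 2 \left(50 - 1\right) = 4 - \left(-2\right) 49 = 4 - -98 = 4 + 98 = 102$)
$\frac{l{\left(4 \right)}}{j{\left(-4 \right)}} - \frac{250}{E} = \frac{4}{102} - \frac{250}{-36} = 4 \cdot \frac{1}{102} - - \frac{125}{18} = \frac{2}{51} + \frac{125}{18} = \frac{2137}{306}$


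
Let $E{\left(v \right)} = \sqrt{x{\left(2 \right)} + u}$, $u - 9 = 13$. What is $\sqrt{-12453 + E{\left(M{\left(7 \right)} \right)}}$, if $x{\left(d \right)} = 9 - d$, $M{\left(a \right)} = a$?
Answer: $\sqrt{-12453 + \sqrt{29}} \approx 111.57 i$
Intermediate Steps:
$u = 22$ ($u = 9 + 13 = 22$)
$E{\left(v \right)} = \sqrt{29}$ ($E{\left(v \right)} = \sqrt{\left(9 - 2\right) + 22} = \sqrt{7 + 22} = \sqrt{29}$)
$\sqrt{-12453 + E{\left(M{\left(7 \right)} \right)}} = \sqrt{-12453 + \sqrt{29}}$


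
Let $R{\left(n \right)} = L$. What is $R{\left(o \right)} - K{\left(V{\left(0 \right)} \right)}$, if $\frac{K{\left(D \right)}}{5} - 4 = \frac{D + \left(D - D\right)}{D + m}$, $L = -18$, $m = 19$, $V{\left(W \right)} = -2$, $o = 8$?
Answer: $- \frac{636}{17} \approx -37.412$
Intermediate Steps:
$R{\left(n \right)} = -18$
$K{\left(D \right)} = 20 + \frac{5 D}{19 + D}$ ($K{\left(D \right)} = 20 + 5 \frac{D + \left(D - D\right)}{D + 19} = 20 + 5 \frac{D + 0}{19 + D} = 20 + 5 \frac{D}{19 + D} = 20 + \frac{5 D}{19 + D}$)
$R{\left(o \right)} - K{\left(V{\left(0 \right)} \right)} = -18 - \frac{5 \left(76 + 5 \left(-2\right)\right)}{19 - 2} = -18 - \frac{5 \left(76 - 10\right)}{17} = -18 - 5 \cdot \frac{1}{17} \cdot 66 = -18 - \frac{330}{17} = - \frac{636}{17}$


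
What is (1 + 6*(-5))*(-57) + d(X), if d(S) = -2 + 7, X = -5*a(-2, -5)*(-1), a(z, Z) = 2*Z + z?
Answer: 1658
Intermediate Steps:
a(z, Z) = z + 2*Z
X = -60 (X = -5*(-2 + 2*(-5))*(-1) = -5*(-2 - 10)*(-1) = -5*(-12)*(-1) = 60*(-1) = -60)
d(S) = 5
(1 + 6*(-5))*(-57) + d(X) = (1 + 6*(-5))*(-57) + 5 = (1 - 30)*(-57) + 5 = -29*(-57) + 5 = 1653 + 5 = 1658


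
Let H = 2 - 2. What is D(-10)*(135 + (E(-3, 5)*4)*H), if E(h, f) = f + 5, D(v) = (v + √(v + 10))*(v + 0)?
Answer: 13500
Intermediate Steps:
H = 0
D(v) = v*(v + √(10 + v)) (D(v) = (v + √(10 + v))*v = v*(v + √(10 + v)))
E(h, f) = 5 + f
D(-10)*(135 + (E(-3, 5)*4)*H) = (-10*(-10 + √(10 - 10)))*(135 + ((5 + 5)*4)*0) = (-10*(-10 + √0))*(135 + (10*4)*0) = (-10*(-10 + 0))*(135 + 40*0) = (-10*(-10))*(135 + 0) = 100*135 = 13500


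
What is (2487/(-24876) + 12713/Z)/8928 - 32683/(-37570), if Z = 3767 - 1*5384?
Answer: 651401432928901/749572145562240 ≈ 0.86903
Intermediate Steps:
Z = -1617 (Z = 3767 - 5384 = -1617)
(2487/(-24876) + 12713/Z)/8928 - 32683/(-37570) = (2487/(-24876) + 12713/(-1617))/8928 - 32683/(-37570) = (2487*(-1/24876) + 12713*(-1/1617))*(1/8928) - 32683*(-1/37570) = (-829/8292 - 12713/1617)*(1/8928) + 32683/37570 = -35585563/4469388*1/8928 + 32683/37570 = -35585563/39902696064 + 32683/37570 = 651401432928901/749572145562240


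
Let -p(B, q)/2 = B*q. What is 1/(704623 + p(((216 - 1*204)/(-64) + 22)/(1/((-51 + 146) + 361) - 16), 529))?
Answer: 7295/5150748182 ≈ 1.4163e-6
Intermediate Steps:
p(B, q) = -2*B*q
1/(704623 + p(((216 - 1*204)/(-64) + 22)/(1/((-51 + 146) + 361) - 16), 529)) = 1/(704623 - 2*((216 - 1*204)/(-64) + 22)/(1/((-51 + 146) + 361) - 16)*529) = 1/(704623 - 2*((216 - 204)*(-1/64) + 22)/(1/(95 + 361) - 16)*529) = 1/(704623 - 2*(12*(-1/64) + 22)/(1/456 - 16)*529) = 1/(704623 - 2*(-3/16 + 22)/(1/456 - 16)*529) = 1/(704623 - 2*349/(16*(-7295/456))*529) = 1/(704623 - 2*(349/16)*(-456/7295)*529) = 1/(704623 - 2*(-19893/14590)*529) = 1/(704623 + 10523397/7295) = 1/(5150748182/7295) = 7295/5150748182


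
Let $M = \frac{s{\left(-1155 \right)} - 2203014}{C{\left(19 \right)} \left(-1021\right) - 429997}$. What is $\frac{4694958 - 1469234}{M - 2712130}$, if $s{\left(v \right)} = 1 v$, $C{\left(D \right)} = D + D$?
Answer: $- \frac{504067760860}{423810259727} \approx -1.1894$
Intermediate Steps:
$C{\left(D \right)} = 2 D$
$s{\left(v \right)} = v$
$M = \frac{734723}{156265}$ ($M = \frac{-1155 - 2203014}{2 \cdot 19 \left(-1021\right) - 429997} = - \frac{2204169}{38 \left(-1021\right) - 429997} = - \frac{2204169}{-38798 - 429997} = - \frac{2204169}{-468795} = \left(-2204169\right) \left(- \frac{1}{468795}\right) = \frac{734723}{156265} \approx 4.7018$)
$\frac{4694958 - 1469234}{M - 2712130} = \frac{4694958 - 1469234}{\frac{734723}{156265} - 2712130} = \frac{3225724}{- \frac{423810259727}{156265}} = 3225724 \left(- \frac{156265}{423810259727}\right) = - \frac{504067760860}{423810259727}$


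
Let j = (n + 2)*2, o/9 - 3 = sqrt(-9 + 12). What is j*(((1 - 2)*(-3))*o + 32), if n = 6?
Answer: 1808 + 432*sqrt(3) ≈ 2556.2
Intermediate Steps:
o = 27 + 9*sqrt(3) (o = 27 + 9*sqrt(-9 + 12) = 27 + 9*sqrt(3) ≈ 42.588)
j = 16 (j = (6 + 2)*2 = 8*2 = 16)
j*(((1 - 2)*(-3))*o + 32) = 16*(((1 - 2)*(-3))*(27 + 9*sqrt(3)) + 32) = 16*((-1*(-3))*(27 + 9*sqrt(3)) + 32) = 16*(3*(27 + 9*sqrt(3)) + 32) = 16*((81 + 27*sqrt(3)) + 32) = 16*(113 + 27*sqrt(3)) = 1808 + 432*sqrt(3)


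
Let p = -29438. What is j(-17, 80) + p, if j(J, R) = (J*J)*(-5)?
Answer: -30883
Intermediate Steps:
j(J, R) = -5*J² (j(J, R) = J²*(-5) = -5*J²)
j(-17, 80) + p = -5*(-17)² - 29438 = -5*289 - 29438 = -1445 - 29438 = -30883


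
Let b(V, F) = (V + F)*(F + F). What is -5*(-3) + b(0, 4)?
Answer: 47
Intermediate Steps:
b(V, F) = 2*F*(F + V) (b(V, F) = (F + V)*(2*F) = 2*F*(F + V))
-5*(-3) + b(0, 4) = -5*(-3) + 2*4*(4 + 0) = 15 + 2*4*4 = 15 + 32 = 47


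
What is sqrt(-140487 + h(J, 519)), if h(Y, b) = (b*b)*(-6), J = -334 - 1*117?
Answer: I*sqrt(1756653) ≈ 1325.4*I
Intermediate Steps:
J = -451 (J = -334 - 117 = -451)
h(Y, b) = -6*b**2 (h(Y, b) = b**2*(-6) = -6*b**2)
sqrt(-140487 + h(J, 519)) = sqrt(-140487 - 6*519**2) = sqrt(-140487 - 6*269361) = sqrt(-140487 - 1616166) = sqrt(-1756653) = I*sqrt(1756653)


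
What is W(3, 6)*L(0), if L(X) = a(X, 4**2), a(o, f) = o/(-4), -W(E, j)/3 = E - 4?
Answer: 0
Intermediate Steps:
W(E, j) = 12 - 3*E (W(E, j) = -3*(E - 4) = -3*(-4 + E) = 12 - 3*E)
a(o, f) = -o/4 (a(o, f) = o*(-1/4) = -o/4)
L(X) = -X/4
W(3, 6)*L(0) = (12 - 3*3)*(-1/4*0) = (12 - 9)*0 = 3*0 = 0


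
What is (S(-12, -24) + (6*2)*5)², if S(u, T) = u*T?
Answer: 121104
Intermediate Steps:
S(u, T) = T*u
(S(-12, -24) + (6*2)*5)² = (-24*(-12) + (6*2)*5)² = (288 + 12*5)² = (288 + 60)² = 348² = 121104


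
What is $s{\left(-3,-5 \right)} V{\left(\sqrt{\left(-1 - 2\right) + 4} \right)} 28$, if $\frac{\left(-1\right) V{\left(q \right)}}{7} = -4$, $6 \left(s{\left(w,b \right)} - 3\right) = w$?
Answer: $1960$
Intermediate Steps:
$s{\left(w,b \right)} = 3 + \frac{w}{6}$
$V{\left(q \right)} = 28$ ($V{\left(q \right)} = \left(-7\right) \left(-4\right) = 28$)
$s{\left(-3,-5 \right)} V{\left(\sqrt{\left(-1 - 2\right) + 4} \right)} 28 = \left(3 + \frac{1}{6} \left(-3\right)\right) 28 \cdot 28 = \left(3 - \frac{1}{2}\right) 28 \cdot 28 = \frac{5}{2} \cdot 28 \cdot 28 = 70 \cdot 28 = 1960$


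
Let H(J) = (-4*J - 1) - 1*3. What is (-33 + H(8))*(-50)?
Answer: 3450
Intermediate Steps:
H(J) = -4 - 4*J (H(J) = (-1 - 4*J) - 3 = -4 - 4*J)
(-33 + H(8))*(-50) = (-33 + (-4 - 4*8))*(-50) = (-33 + (-4 - 32))*(-50) = (-33 - 36)*(-50) = -69*(-50) = 3450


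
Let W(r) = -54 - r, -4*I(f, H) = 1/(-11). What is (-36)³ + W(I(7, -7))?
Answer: -2055241/44 ≈ -46710.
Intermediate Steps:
I(f, H) = 1/44 (I(f, H) = -¼/(-11) = -¼*(-1/11) = 1/44)
(-36)³ + W(I(7, -7)) = (-36)³ + (-54 - 1*1/44) = -46656 + (-54 - 1/44) = -46656 - 2377/44 = -2055241/44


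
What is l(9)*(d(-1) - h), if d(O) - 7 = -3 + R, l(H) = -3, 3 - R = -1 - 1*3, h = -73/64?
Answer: -2331/64 ≈ -36.422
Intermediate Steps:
h = -73/64 (h = -73*1/64 = -73/64 ≈ -1.1406)
R = 7 (R = 3 - (-1 - 1*3) = 3 - (-1 - 3) = 3 - 1*(-4) = 3 + 4 = 7)
d(O) = 11 (d(O) = 7 + (-3 + 7) = 7 + 4 = 11)
l(9)*(d(-1) - h) = -3*(11 - 1*(-73/64)) = -3*(11 + 73/64) = -3*777/64 = -2331/64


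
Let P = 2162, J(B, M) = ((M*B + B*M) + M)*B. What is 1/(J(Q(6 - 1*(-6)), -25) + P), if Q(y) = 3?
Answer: 1/1637 ≈ 0.00061087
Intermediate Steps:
J(B, M) = B*(M + 2*B*M) (J(B, M) = ((B*M + B*M) + M)*B = (2*B*M + M)*B = (M + 2*B*M)*B = B*(M + 2*B*M))
1/(J(Q(6 - 1*(-6)), -25) + P) = 1/(3*(-25)*(1 + 2*3) + 2162) = 1/(3*(-25)*(1 + 6) + 2162) = 1/(3*(-25)*7 + 2162) = 1/(-525 + 2162) = 1/1637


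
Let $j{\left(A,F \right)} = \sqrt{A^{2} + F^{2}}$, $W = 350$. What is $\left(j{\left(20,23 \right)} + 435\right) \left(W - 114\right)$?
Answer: $102660 + 236 \sqrt{929} \approx 1.0985 \cdot 10^{5}$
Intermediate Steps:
$\left(j{\left(20,23 \right)} + 435\right) \left(W - 114\right) = \left(\sqrt{20^{2} + 23^{2}} + 435\right) \left(350 - 114\right) = \left(\sqrt{400 + 529} + 435\right) 236 = \left(\sqrt{929} + 435\right) 236 = \left(435 + \sqrt{929}\right) 236 = 102660 + 236 \sqrt{929}$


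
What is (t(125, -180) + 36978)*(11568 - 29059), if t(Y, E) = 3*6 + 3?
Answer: -647149509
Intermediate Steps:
t(Y, E) = 21 (t(Y, E) = 18 + 3 = 21)
(t(125, -180) + 36978)*(11568 - 29059) = (21 + 36978)*(11568 - 29059) = 36999*(-17491) = -647149509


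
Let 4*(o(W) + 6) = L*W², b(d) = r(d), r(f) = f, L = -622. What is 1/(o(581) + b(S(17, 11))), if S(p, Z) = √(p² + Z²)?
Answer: -209962966/11021111772877649 - 4*√410/11021111772877649 ≈ -1.9051e-8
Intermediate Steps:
S(p, Z) = √(Z² + p²)
b(d) = d
o(W) = -6 - 311*W²/2 (o(W) = -6 + (-622*W²)/4 = -6 - 311*W²/2)
1/(o(581) + b(S(17, 11))) = 1/((-6 - 311/2*581²) + √(11² + 17²)) = 1/((-6 - 311/2*337561) + √(121 + 289)) = 1/((-6 - 104981471/2) + √410) = 1/(-104981483/2 + √410)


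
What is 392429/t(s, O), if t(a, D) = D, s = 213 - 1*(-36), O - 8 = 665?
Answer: 392429/673 ≈ 583.10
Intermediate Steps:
O = 673 (O = 8 + 665 = 673)
s = 249 (s = 213 + 36 = 249)
392429/t(s, O) = 392429/673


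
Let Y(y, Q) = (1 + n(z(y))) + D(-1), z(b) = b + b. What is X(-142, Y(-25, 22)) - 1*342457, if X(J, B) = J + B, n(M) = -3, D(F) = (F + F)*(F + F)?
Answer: -342597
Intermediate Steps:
D(F) = 4*F**2 (D(F) = (2*F)*(2*F) = 4*F**2)
z(b) = 2*b
Y(y, Q) = 2 (Y(y, Q) = (1 - 3) + 4*(-1)**2 = -2 + 4*1 = -2 + 4 = 2)
X(J, B) = B + J
X(-142, Y(-25, 22)) - 1*342457 = (2 - 142) - 1*342457 = -140 - 342457 = -342597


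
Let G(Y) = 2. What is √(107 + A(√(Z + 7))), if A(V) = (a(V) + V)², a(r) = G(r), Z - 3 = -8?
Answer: √(113 + 4*√2) ≈ 10.893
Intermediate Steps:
Z = -5 (Z = 3 - 8 = -5)
a(r) = 2
A(V) = (2 + V)²
√(107 + A(√(Z + 7))) = √(107 + (2 + √(-5 + 7))²) = √(107 + (2 + √2)²)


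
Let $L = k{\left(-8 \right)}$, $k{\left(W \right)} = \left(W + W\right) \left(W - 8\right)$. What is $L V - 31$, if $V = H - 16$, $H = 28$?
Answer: $3041$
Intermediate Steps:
$k{\left(W \right)} = 2 W \left(-8 + W\right)$
$L = 256$ ($L = 2 \left(-8\right) \left(-8 - 8\right) = 2 \left(-8\right) \left(-16\right) = 256$)
$V = 12$ ($V = 28 - 16 = 12$)
$L V - 31 = 256 \cdot 12 - 31 = 3072 - 31 = 3041$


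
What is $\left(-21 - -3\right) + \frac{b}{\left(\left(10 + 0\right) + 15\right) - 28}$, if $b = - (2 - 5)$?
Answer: $-19$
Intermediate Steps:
$b = 3$ ($b = \left(-1\right) \left(-3\right) = 3$)
$\left(-21 - -3\right) + \frac{b}{\left(\left(10 + 0\right) + 15\right) - 28} = \left(-21 - -3\right) + \frac{1}{\left(\left(10 + 0\right) + 15\right) - 28} \cdot 3 = \left(-21 + 3\right) + \frac{1}{\left(10 + 15\right) - 28} \cdot 3 = -18 + \frac{1}{25 - 28} \cdot 3 = -18 + \frac{1}{-3} \cdot 3 = -18 - 1 = -19$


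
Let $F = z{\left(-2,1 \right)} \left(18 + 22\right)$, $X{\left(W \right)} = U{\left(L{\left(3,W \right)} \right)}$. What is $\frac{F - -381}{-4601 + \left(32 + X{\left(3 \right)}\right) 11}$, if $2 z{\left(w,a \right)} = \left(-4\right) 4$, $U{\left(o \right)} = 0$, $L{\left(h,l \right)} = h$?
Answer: $- \frac{61}{4249} \approx -0.014356$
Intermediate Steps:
$X{\left(W \right)} = 0$
$z{\left(w,a \right)} = -8$ ($z{\left(w,a \right)} = \frac{\left(-4\right) 4}{2} = \frac{1}{2} \left(-16\right) = -8$)
$F = -320$ ($F = - 8 \left(18 + 22\right) = \left(-8\right) 40 = -320$)
$\frac{F - -381}{-4601 + \left(32 + X{\left(3 \right)}\right) 11} = \frac{-320 - -381}{-4601 + \left(32 + 0\right) 11} = \frac{-320 + \left(-1866 + 2247\right)}{-4601 + 32 \cdot 11} = \frac{-320 + 381}{-4601 + 352} = \frac{61}{-4249} = 61 \left(- \frac{1}{4249}\right) = - \frac{61}{4249}$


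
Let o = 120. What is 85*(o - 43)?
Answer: 6545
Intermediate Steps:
85*(o - 43) = 85*(120 - 43) = 85*77 = 6545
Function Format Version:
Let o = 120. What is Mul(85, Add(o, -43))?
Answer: 6545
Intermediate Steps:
Mul(85, Add(o, -43)) = Mul(85, Add(120, -43)) = Mul(85, 77) = 6545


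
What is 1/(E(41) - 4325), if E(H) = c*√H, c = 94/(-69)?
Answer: -20591325/89057118349 + 6486*√41/89057118349 ≈ -0.00023075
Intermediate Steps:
c = -94/69 (c = 94*(-1/69) = -94/69 ≈ -1.3623)
E(H) = -94*√H/69
1/(E(41) - 4325) = 1/(-94*√41/69 - 4325) = 1/(-4325 - 94*√41/69)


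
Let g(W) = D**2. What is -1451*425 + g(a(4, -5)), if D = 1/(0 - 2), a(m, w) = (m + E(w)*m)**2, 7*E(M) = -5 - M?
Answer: -2466699/4 ≈ -6.1668e+5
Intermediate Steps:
E(M) = -5/7 - M/7 (E(M) = (-5 - M)/7 = -5/7 - M/7)
a(m, w) = (m + m*(-5/7 - w/7))**2 (a(m, w) = (m + (-5/7 - w/7)*m)**2 = (m + m*(-5/7 - w/7))**2)
D = -1/2 (D = 1/(-2) = -1/2 ≈ -0.50000)
g(W) = 1/4 (g(W) = (-1/2)**2 = 1/4)
-1451*425 + g(a(4, -5)) = -1451*425 + 1/4 = -616675 + 1/4 = -2466699/4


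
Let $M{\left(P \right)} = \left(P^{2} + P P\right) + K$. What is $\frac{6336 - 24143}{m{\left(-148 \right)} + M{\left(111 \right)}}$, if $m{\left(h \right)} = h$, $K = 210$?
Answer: $- \frac{17807}{24704} \approx -0.72081$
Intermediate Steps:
$M{\left(P \right)} = 210 + 2 P^{2}$ ($M{\left(P \right)} = \left(P^{2} + P P\right) + 210 = \left(P^{2} + P^{2}\right) + 210 = 2 P^{2} + 210 = 210 + 2 P^{2}$)
$\frac{6336 - 24143}{m{\left(-148 \right)} + M{\left(111 \right)}} = \frac{6336 - 24143}{-148 + \left(210 + 2 \cdot 111^{2}\right)} = - \frac{17807}{-148 + \left(210 + 2 \cdot 12321\right)} = - \frac{17807}{-148 + \left(210 + 24642\right)} = - \frac{17807}{-148 + 24852} = - \frac{17807}{24704}$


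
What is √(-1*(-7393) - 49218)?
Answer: 5*I*√1673 ≈ 204.51*I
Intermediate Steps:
√(-1*(-7393) - 49218) = √(7393 - 49218) = √(-41825) = 5*I*√1673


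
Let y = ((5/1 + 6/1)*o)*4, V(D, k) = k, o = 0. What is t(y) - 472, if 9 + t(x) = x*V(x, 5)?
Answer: -481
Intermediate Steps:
y = 0 (y = ((5/1 + 6/1)*0)*4 = ((5*1 + 6*1)*0)*4 = ((5 + 6)*0)*4 = (11*0)*4 = 0*4 = 0)
t(x) = -9 + 5*x (t(x) = -9 + x*5 = -9 + 5*x)
t(y) - 472 = (-9 + 5*0) - 472 = (-9 + 0) - 472 = -9 - 472 = -481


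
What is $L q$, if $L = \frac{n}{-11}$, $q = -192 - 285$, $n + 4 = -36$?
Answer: $- \frac{19080}{11} \approx -1734.5$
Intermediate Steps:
$n = -40$ ($n = -4 - 36 = -40$)
$q = -477$
$L = \frac{40}{11}$ ($L = - \frac{40}{-11} = \left(-40\right) \left(- \frac{1}{11}\right) = \frac{40}{11} \approx 3.6364$)
$L q = \frac{40}{11} \left(-477\right) = - \frac{19080}{11}$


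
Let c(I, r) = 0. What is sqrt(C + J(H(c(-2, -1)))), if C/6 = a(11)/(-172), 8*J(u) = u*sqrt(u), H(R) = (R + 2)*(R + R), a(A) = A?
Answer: I*sqrt(2838)/86 ≈ 0.61945*I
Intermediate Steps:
H(R) = 2*R*(2 + R) (H(R) = (2 + R)*(2*R) = 2*R*(2 + R))
J(u) = u**(3/2)/8 (J(u) = (u*sqrt(u))/8 = u**(3/2)/8)
C = -33/86 (C = 6*(11/(-172)) = 6*(11*(-1/172)) = 6*(-11/172) = -33/86 ≈ -0.38372)
sqrt(C + J(H(c(-2, -1)))) = sqrt(-33/86 + (2*0*(2 + 0))**(3/2)/8) = sqrt(-33/86 + (2*0*2)**(3/2)/8) = sqrt(-33/86 + 0**(3/2)/8) = sqrt(-33/86 + (1/8)*0) = sqrt(-33/86 + 0) = sqrt(-33/86) = I*sqrt(2838)/86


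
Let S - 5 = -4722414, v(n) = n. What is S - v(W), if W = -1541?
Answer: -4720868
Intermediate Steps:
S = -4722409 (S = 5 - 4722414 = -4722409)
S - v(W) = -4722409 - 1*(-1541) = -4722409 + 1541 = -4720868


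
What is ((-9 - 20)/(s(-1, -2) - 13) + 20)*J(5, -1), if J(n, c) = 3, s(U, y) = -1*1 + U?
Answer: 329/5 ≈ 65.800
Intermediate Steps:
s(U, y) = -1 + U
((-9 - 20)/(s(-1, -2) - 13) + 20)*J(5, -1) = ((-9 - 20)/((-1 - 1) - 13) + 20)*3 = (-29/(-2 - 13) + 20)*3 = (-29/(-15) + 20)*3 = (-29*(-1/15) + 20)*3 = (29/15 + 20)*3 = (329/15)*3 = 329/5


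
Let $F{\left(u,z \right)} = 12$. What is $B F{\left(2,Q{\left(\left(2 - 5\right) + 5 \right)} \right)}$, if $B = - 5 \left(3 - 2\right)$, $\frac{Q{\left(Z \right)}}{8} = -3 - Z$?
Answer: $-60$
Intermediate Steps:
$Q{\left(Z \right)} = -24 - 8 Z$ ($Q{\left(Z \right)} = 8 \left(-3 - Z\right) = -24 - 8 Z$)
$B = -5$ ($B = \left(-5\right) 1 = -5$)
$B F{\left(2,Q{\left(\left(2 - 5\right) + 5 \right)} \right)} = \left(-5\right) 12 = -60$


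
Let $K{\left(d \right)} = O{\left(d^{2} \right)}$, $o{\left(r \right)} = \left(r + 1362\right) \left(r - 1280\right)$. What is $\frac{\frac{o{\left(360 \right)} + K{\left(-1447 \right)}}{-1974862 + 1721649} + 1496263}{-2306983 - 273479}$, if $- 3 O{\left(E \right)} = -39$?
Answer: $- \frac{63145804541}{108901087401} \approx -0.57985$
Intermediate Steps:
$O{\left(E \right)} = 13$ ($O{\left(E \right)} = \left(- \frac{1}{3}\right) \left(-39\right) = 13$)
$o{\left(r \right)} = \left(-1280 + r\right) \left(1362 + r\right)$ ($o{\left(r \right)} = \left(1362 + r\right) \left(-1280 + r\right) = \left(-1280 + r\right) \left(1362 + r\right)$)
$K{\left(d \right)} = 13$
$\frac{\frac{o{\left(360 \right)} + K{\left(-1447 \right)}}{-1974862 + 1721649} + 1496263}{-2306983 - 273479} = \frac{\frac{\left(-1743360 + 360^{2} + 82 \cdot 360\right) + 13}{-1974862 + 1721649} + 1496263}{-2306983 - 273479} = \frac{\frac{\left(-1743360 + 129600 + 29520\right) + 13}{-253213} + 1496263}{-2580462} = \left(\left(-1584240 + 13\right) \left(- \frac{1}{253213}\right) + 1496263\right) \left(- \frac{1}{2580462}\right) = \left(\left(-1584227\right) \left(- \frac{1}{253213}\right) + 1496263\right) \left(- \frac{1}{2580462}\right) = \left(\frac{1584227}{253213} + 1496263\right) \left(- \frac{1}{2580462}\right) = \frac{378874827246}{253213} \left(- \frac{1}{2580462}\right) = - \frac{63145804541}{108901087401}$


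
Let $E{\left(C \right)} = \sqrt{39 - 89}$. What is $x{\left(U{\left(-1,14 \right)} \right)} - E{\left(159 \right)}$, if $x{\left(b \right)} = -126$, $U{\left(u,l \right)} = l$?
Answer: $-126 - 5 i \sqrt{2} \approx -126.0 - 7.0711 i$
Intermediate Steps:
$E{\left(C \right)} = 5 i \sqrt{2}$ ($E{\left(C \right)} = \sqrt{-50} = 5 i \sqrt{2}$)
$x{\left(U{\left(-1,14 \right)} \right)} - E{\left(159 \right)} = -126 - 5 i \sqrt{2}$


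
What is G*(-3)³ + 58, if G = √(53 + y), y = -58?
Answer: 58 - 27*I*√5 ≈ 58.0 - 60.374*I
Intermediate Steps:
G = I*√5 (G = √(53 - 58) = √(-5) = I*√5 ≈ 2.2361*I)
G*(-3)³ + 58 = (I*√5)*(-3)³ + 58 = (I*√5)*(-27) + 58 = -27*I*√5 + 58 = 58 - 27*I*√5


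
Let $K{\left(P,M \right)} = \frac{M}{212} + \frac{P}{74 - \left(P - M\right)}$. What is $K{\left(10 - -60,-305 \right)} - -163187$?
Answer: $\frac{1487597457}{9116} \approx 1.6319 \cdot 10^{5}$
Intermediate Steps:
$K{\left(P,M \right)} = \frac{M}{212} + \frac{P}{74 + M - P}$ ($K{\left(P,M \right)} = M \frac{1}{212} + \frac{P}{74 + \left(M - P\right)} = \frac{M}{212} + \frac{P}{74 + M - P}$)
$K{\left(10 - -60,-305 \right)} - -163187 = \frac{\left(-305\right)^{2} + 74 \left(-305\right) + 212 \left(10 - -60\right) - - 305 \left(10 - -60\right)}{212 \left(74 - 305 - \left(10 - -60\right)\right)} - -163187 = \frac{93025 - 22570 + 212 \left(10 + 60\right) - - 305 \left(10 + 60\right)}{212 \left(74 - 305 - \left(10 + 60\right)\right)} + 163187 = \frac{93025 - 22570 + 212 \cdot 70 - \left(-305\right) 70}{212 \left(74 - 305 - 70\right)} + 163187 = \frac{93025 - 22570 + 14840 + 21350}{212 \left(74 - 305 - 70\right)} + 163187 = \frac{1}{212} \frac{1}{-301} \cdot 106645 + 163187 = \frac{1}{212} \left(- \frac{1}{301}\right) 106645 + 163187 = - \frac{15235}{9116} + 163187 = \frac{1487597457}{9116}$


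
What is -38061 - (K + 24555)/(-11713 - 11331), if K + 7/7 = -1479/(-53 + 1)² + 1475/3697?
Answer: -8767626501512903/230363678272 ≈ -38060.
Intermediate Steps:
K = -11476151/9996688 (K = -1 + (-1479/(-53 + 1)² + 1475/3697) = -1 + (-1479/((-52)²) + 1475*(1/3697)) = -1 + (-1479/2704 + 1475/3697) = -1 - 1479463/9996688 = -11476151/9996688 ≈ -1.1480)
-38061 - (K + 24555)/(-11713 - 11331) = -38061 - (-11476151/9996688 + 24555)/(-11713 - 11331) = -38061 - 245457197689/(9996688*(-23044)) = -38061 - 245457197689*(-1)/(9996688*23044) = -38061 - 1*(-245457197689/230363678272) = -38061 + 245457197689/230363678272 = -8767626501512903/230363678272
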